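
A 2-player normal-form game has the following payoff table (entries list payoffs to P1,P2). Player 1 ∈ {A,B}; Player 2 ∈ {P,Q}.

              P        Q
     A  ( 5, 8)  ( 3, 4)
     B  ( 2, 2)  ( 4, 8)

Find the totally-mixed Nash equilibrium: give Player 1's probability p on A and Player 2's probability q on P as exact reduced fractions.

(p,q) = (3/5, 1/4)

P1 indiff ⇒ q·5+(1-q)·3 = q·2+(1-q)·4 ⇒ q(3) = (1-q)(1) ⇒ q = 1/4
P2 indiff ⇒ p·8+(1-p)·2 = p·4+(1-p)·8 ⇒ p(4) = (1-p)(6) ⇒ p = 3/5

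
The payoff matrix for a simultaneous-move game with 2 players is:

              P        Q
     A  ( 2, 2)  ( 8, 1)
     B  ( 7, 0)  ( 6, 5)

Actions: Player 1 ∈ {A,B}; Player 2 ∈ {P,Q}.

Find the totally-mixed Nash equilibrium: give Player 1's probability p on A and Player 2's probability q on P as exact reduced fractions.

P1 mixes 5/6 on A; P2 mixes 2/7 on P

P1 indiff ⇒ q·2+(1-q)·8 = q·7+(1-q)·6 ⇒ q(-5) = (1-q)(-2) ⇒ q = 2/7
P2 indiff ⇒ p·2+(1-p)·0 = p·1+(1-p)·5 ⇒ p(1) = (1-p)(5) ⇒ p = 5/6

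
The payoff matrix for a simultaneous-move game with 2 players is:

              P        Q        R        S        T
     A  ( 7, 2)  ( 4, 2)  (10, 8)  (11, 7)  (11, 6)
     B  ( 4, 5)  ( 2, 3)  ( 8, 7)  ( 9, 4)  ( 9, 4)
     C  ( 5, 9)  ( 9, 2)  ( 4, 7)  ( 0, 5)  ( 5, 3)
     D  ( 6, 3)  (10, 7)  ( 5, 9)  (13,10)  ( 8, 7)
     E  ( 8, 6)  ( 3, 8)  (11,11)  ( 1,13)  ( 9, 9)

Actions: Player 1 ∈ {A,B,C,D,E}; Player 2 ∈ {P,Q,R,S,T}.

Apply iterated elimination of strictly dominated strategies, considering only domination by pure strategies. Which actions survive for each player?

P1 drop B (A beats it: P:7>4 Q:4>2 R:10>8 S:11>9 T:11>9)
P1 drop C (D beats it: P:6>5 Q:10>9 R:5>4 S:13>0 T:8>5)
P2 drop P (R beats it: A:8>2 D:9>3 E:11>6)
P2 drop Q (R beats it: A:8>2 D:9>7 E:11>8)
P2 drop T (R beats it: A:8>6 D:9>7 E:11>9)
P1→{A,D,E} P2→{R,S}

IESDS → P1:{A,D,E} P2:{R,S}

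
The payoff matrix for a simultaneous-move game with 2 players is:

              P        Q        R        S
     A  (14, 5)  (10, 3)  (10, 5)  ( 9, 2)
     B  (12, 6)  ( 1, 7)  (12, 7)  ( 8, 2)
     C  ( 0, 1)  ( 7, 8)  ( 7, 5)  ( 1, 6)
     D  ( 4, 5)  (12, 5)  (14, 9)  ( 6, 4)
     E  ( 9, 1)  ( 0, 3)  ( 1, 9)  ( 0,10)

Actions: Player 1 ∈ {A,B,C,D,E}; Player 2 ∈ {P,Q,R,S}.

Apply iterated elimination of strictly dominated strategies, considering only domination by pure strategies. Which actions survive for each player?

IESDS → P1:{A,B,D} P2:{P,Q,R}

P1 drop C (A beats it: P:14>0 Q:10>7 R:10>7 S:9>1)
P1 drop E (A beats it: P:14>9 Q:10>0 R:10>1 S:9>0)
P2 drop S (P beats it: A:5>2 B:6>2 D:5>4)
P1→{A,B,D} P2→{P,Q,R}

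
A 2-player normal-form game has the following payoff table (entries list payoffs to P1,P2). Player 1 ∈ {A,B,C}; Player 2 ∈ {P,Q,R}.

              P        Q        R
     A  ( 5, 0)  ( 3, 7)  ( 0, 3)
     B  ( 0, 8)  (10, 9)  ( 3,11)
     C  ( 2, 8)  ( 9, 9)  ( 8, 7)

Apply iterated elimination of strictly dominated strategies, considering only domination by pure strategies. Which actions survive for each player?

P2 drop P (Q beats it: A:7>0 B:9>8 C:9>8)
P1 drop A (B beats it: Q:10>3 R:3>0)
P1→{B,C} P2→{Q,R}

IESDS → P1:{B,C} P2:{Q,R}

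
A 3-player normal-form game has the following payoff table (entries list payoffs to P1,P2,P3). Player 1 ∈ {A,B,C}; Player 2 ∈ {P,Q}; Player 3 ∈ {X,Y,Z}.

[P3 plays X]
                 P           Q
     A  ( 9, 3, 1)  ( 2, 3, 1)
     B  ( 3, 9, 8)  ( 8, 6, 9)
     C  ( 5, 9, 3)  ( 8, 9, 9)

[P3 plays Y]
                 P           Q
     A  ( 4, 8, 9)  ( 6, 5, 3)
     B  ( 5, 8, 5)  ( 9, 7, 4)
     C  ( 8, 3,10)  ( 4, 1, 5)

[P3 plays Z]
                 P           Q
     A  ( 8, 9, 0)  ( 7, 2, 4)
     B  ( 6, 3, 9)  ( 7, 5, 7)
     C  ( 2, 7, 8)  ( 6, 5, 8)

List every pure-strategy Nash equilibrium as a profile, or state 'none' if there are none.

PSNE = {(C,P,Y), (C,Q,X)}

(A,P,X): not NE [P3→Y gives 9>1]
(A,P,Y): not NE [P1→C gives 8>4]
(A,P,Z): not NE [P3→Y gives 9>0]
(A,Q,X): not NE [P1→C gives 8>2; P3→Z gives 4>1]
(A,Q,Y): not NE [P1→B gives 9>6; P2→P gives 8>5; P3→Z gives 4>3]
(A,Q,Z): not NE [P2→P gives 9>2]
(B,P,X): not NE [P1→A gives 9>3; P3→Z gives 9>8]
(B,P,Y): not NE [P1→C gives 8>5; P3→Z gives 9>5]
(B,P,Z): not NE [P1→A gives 8>6; P2→Q gives 5>3]
(B,Q,X): not NE [P2→P gives 9>6]
(B,Q,Y): not NE [P2→P gives 8>7; P3→X gives 9>4]
(B,Q,Z): not NE [P3→X gives 9>7]
(C,P,X): not NE [P1→A gives 9>5; P3→Y gives 10>3]
(C,P,Y): NE
(C,P,Z): not NE [P1→A gives 8>2; P3→Y gives 10>8]
(C,Q,X): NE
(C,Q,Y): not NE [P1→B gives 9>4; P2→P gives 3>1; P3→X gives 9>5]
(C,Q,Z): not NE [P1→B gives 7>6; P2→P gives 7>5; P3→X gives 9>8]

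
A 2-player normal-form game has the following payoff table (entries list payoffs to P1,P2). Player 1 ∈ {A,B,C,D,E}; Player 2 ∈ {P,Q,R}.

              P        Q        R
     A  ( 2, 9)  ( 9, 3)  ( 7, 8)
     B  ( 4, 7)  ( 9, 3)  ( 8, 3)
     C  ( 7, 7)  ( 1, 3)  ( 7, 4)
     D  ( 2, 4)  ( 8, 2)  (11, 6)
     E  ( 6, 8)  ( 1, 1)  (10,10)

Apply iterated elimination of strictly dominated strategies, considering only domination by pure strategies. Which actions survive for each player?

Remaining: P1:{C,D,E} P2:{P,R}

P2 drop Q (P beats it: A:9>3 B:7>3 C:7>3 D:4>2 E:8>1)
P1 drop A (B beats it: P:4>2 R:8>7)
P1 drop B (E beats it: P:6>4 R:10>8)
P1→{C,D,E} P2→{P,R}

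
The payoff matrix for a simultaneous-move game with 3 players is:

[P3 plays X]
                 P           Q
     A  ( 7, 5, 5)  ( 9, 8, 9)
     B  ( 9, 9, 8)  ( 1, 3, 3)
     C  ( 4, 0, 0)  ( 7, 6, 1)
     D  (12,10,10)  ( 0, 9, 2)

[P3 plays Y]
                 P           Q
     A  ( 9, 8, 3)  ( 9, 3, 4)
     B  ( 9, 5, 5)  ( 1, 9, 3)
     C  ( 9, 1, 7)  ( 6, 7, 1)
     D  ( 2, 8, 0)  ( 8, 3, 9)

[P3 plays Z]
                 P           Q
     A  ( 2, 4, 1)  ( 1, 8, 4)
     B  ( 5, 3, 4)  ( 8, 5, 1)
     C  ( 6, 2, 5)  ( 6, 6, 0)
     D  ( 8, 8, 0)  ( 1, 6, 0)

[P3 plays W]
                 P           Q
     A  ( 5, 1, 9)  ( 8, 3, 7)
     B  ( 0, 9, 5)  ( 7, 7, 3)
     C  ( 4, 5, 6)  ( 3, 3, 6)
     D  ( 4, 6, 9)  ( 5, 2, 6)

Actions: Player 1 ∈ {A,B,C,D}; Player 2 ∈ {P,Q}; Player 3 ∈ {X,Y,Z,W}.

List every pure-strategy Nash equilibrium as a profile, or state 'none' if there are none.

(A,P,X): not NE [P1→D gives 12>7; P2→Q gives 8>5; P3→W gives 9>5]
(A,P,Y): not NE [P3→W gives 9>3]
(A,P,Z): not NE [P1→D gives 8>2; P2→Q gives 8>4; P3→W gives 9>1]
(A,P,W): not NE [P2→Q gives 3>1]
(A,Q,X): NE
(A,Q,Y): not NE [P2→P gives 8>3; P3→X gives 9>4]
(A,Q,Z): not NE [P1→B gives 8>1; P3→X gives 9>4]
(A,Q,W): not NE [P3→X gives 9>7]
(B,P,X): not NE [P1→D gives 12>9]
(B,P,Y): not NE [P2→Q gives 9>5; P3→X gives 8>5]
(B,P,Z): not NE [P1→D gives 8>5; P2→Q gives 5>3; P3→X gives 8>4]
(B,P,W): not NE [P1→A gives 5>0; P3→X gives 8>5]
(B,Q,X): not NE [P1→A gives 9>1; P2→P gives 9>3]
(B,Q,Y): not NE [P1→A gives 9>1]
(B,Q,Z): not NE [P3→W gives 3>1]
(B,Q,W): not NE [P1→A gives 8>7; P2→P gives 9>7]
(C,P,X): not NE [P1→D gives 12>4; P2→Q gives 6>0; P3→Y gives 7>0]
(C,P,Y): not NE [P2→Q gives 7>1]
(C,P,Z): not NE [P1→D gives 8>6; P2→Q gives 6>2; P3→Y gives 7>5]
(C,P,W): not NE [P1→A gives 5>4; P3→Y gives 7>6]
(C,Q,X): not NE [P1→A gives 9>7; P3→W gives 6>1]
(C,Q,Y): not NE [P1→A gives 9>6; P3→W gives 6>1]
(C,Q,Z): not NE [P1→B gives 8>6; P3→W gives 6>0]
(C,Q,W): not NE [P1→A gives 8>3; P2→P gives 5>3]
(D,P,X): NE
(D,P,Y): not NE [P1→C gives 9>2; P3→X gives 10>0]
(D,P,Z): not NE [P3→X gives 10>0]
(D,P,W): not NE [P1→A gives 5>4; P3→X gives 10>9]
(D,Q,X): not NE [P1→A gives 9>0; P2→P gives 10>9; P3→Y gives 9>2]
(D,Q,Y): not NE [P1→A gives 9>8; P2→P gives 8>3]
(D,Q,Z): not NE [P1→B gives 8>1; P2→P gives 8>6; P3→Y gives 9>0]
(D,Q,W): not NE [P1→A gives 8>5; P2→P gives 6>2; P3→Y gives 9>6]

NE set: (A,Q,X), (D,P,X)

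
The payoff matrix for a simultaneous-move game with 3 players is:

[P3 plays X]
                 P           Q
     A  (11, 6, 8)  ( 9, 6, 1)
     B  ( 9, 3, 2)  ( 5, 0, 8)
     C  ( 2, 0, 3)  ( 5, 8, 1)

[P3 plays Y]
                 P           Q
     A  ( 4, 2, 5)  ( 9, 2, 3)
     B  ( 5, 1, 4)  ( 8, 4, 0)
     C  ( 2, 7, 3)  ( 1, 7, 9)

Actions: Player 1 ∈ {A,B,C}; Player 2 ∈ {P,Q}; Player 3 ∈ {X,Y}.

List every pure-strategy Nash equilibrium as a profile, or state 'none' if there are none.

(A,P,X): NE
(A,P,Y): not NE [P1→B gives 5>4; P3→X gives 8>5]
(A,Q,X): not NE [P3→Y gives 3>1]
(A,Q,Y): NE
(B,P,X): not NE [P1→A gives 11>9; P3→Y gives 4>2]
(B,P,Y): not NE [P2→Q gives 4>1]
(B,Q,X): not NE [P1→A gives 9>5; P2→P gives 3>0]
(B,Q,Y): not NE [P1→A gives 9>8; P3→X gives 8>0]
(C,P,X): not NE [P1→A gives 11>2; P2→Q gives 8>0]
(C,P,Y): not NE [P1→B gives 5>2]
(C,Q,X): not NE [P1→A gives 9>5; P3→Y gives 9>1]
(C,Q,Y): not NE [P1→A gives 9>1]

NE set: (A,P,X), (A,Q,Y)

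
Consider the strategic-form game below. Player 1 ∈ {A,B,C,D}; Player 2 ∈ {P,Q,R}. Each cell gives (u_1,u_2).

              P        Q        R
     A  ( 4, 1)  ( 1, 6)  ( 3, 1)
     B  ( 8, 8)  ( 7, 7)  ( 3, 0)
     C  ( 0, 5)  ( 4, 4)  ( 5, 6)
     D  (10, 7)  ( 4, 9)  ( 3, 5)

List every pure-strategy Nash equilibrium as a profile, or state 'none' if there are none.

(A,P): not NE [P1→D gives 10>4; P2→Q gives 6>1]
(A,Q): not NE [P1→B gives 7>1]
(A,R): not NE [P1→C gives 5>3; P2→Q gives 6>1]
(B,P): not NE [P1→D gives 10>8]
(B,Q): not NE [P2→P gives 8>7]
(B,R): not NE [P1→C gives 5>3; P2→P gives 8>0]
(C,P): not NE [P1→D gives 10>0; P2→R gives 6>5]
(C,Q): not NE [P1→B gives 7>4; P2→R gives 6>4]
(C,R): NE
(D,P): not NE [P2→Q gives 9>7]
(D,Q): not NE [P1→B gives 7>4]
(D,R): not NE [P1→C gives 5>3; P2→Q gives 9>5]

PSNE = {(C,R)}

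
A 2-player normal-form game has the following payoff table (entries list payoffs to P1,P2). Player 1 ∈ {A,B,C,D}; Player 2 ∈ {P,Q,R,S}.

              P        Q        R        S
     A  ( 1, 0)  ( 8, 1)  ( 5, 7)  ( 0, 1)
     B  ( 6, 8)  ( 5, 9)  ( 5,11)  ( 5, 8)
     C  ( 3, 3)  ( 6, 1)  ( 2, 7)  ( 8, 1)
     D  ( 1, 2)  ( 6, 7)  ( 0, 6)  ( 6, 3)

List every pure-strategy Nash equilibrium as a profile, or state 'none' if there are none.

(A,P): not NE [P1→B gives 6>1; P2→R gives 7>0]
(A,Q): not NE [P2→R gives 7>1]
(A,R): NE
(A,S): not NE [P1→C gives 8>0; P2→R gives 7>1]
(B,P): not NE [P2→R gives 11>8]
(B,Q): not NE [P1→A gives 8>5; P2→R gives 11>9]
(B,R): NE
(B,S): not NE [P1→C gives 8>5; P2→R gives 11>8]
(C,P): not NE [P1→B gives 6>3; P2→R gives 7>3]
(C,Q): not NE [P1→A gives 8>6; P2→R gives 7>1]
(C,R): not NE [P1→B gives 5>2]
(C,S): not NE [P2→R gives 7>1]
(D,P): not NE [P1→B gives 6>1; P2→Q gives 7>2]
(D,Q): not NE [P1→A gives 8>6]
(D,R): not NE [P1→B gives 5>0; P2→Q gives 7>6]
(D,S): not NE [P1→C gives 8>6; P2→Q gives 7>3]

PSNE = {(A,R), (B,R)}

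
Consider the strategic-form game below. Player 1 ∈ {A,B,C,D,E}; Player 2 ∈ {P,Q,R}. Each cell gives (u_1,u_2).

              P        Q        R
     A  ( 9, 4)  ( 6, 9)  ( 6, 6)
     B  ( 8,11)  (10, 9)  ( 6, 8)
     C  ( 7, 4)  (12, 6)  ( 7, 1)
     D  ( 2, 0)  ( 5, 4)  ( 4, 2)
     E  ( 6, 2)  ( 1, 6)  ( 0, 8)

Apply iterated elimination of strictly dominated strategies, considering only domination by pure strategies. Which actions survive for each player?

P1 drop D (A beats it: P:9>2 Q:6>5 R:6>4)
P1 drop E (A beats it: P:9>6 Q:6>1 R:6>0)
P2 drop R (Q beats it: A:9>6 B:9>8 C:6>1)
P1→{A,B,C} P2→{P,Q}

Remaining: P1:{A,B,C} P2:{P,Q}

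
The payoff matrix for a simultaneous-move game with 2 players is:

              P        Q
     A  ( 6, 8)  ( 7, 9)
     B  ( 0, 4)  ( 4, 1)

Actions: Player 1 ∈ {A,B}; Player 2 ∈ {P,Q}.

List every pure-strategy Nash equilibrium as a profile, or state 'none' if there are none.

(A,P): not NE [P2→Q gives 9>8]
(A,Q): NE
(B,P): not NE [P1→A gives 6>0]
(B,Q): not NE [P1→A gives 7>4; P2→P gives 4>1]

NE set: (A,Q)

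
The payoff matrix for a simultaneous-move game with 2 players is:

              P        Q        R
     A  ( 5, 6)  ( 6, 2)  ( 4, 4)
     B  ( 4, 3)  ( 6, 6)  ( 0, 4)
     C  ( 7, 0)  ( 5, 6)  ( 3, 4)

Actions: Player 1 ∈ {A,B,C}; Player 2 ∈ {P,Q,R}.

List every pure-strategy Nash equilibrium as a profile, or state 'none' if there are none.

Nash profiles: (B,Q)

(A,P): not NE [P1→C gives 7>5]
(A,Q): not NE [P2→P gives 6>2]
(A,R): not NE [P2→P gives 6>4]
(B,P): not NE [P1→C gives 7>4; P2→Q gives 6>3]
(B,Q): NE
(B,R): not NE [P1→A gives 4>0; P2→Q gives 6>4]
(C,P): not NE [P2→Q gives 6>0]
(C,Q): not NE [P1→B gives 6>5]
(C,R): not NE [P1→A gives 4>3; P2→Q gives 6>4]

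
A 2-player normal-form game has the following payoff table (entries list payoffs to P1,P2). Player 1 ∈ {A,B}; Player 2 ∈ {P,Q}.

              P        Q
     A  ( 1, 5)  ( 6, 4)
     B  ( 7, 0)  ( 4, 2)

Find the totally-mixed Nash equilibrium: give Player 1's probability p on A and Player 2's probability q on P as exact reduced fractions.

P1 indiff ⇒ q·1+(1-q)·6 = q·7+(1-q)·4 ⇒ q(-6) = (1-q)(-2) ⇒ q = 1/4
P2 indiff ⇒ p·5+(1-p)·0 = p·4+(1-p)·2 ⇒ p(1) = (1-p)(2) ⇒ p = 2/3

P1 mixes 2/3 on A; P2 mixes 1/4 on P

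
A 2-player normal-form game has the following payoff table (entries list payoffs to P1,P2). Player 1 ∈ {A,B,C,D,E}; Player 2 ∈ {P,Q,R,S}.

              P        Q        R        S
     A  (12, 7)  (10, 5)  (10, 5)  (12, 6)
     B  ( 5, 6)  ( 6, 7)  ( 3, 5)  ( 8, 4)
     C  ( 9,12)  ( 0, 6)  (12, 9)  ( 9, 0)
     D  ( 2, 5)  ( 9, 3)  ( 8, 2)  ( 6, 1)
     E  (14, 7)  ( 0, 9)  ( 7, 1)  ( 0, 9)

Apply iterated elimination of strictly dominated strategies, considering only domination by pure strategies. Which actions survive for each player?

P1 drop B (A beats it: P:12>5 Q:10>6 R:10>3 S:12>8)
P1 drop D (A beats it: P:12>2 Q:10>9 R:10>8 S:12>6)
P2 drop R (P beats it: A:7>5 C:12>9 E:7>1)
P1 drop C (A beats it: P:12>9 Q:10>0 S:12>9)
P1→{A,E} P2→{P,Q,S}

IESDS → P1:{A,E} P2:{P,Q,S}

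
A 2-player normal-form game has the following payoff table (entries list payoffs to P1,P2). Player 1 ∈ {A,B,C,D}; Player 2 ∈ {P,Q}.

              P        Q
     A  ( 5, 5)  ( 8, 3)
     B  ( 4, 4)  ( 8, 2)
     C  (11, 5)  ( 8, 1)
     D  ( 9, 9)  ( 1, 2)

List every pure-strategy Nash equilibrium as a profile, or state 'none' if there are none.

NE set: (C,P)

(A,P): not NE [P1→C gives 11>5]
(A,Q): not NE [P2→P gives 5>3]
(B,P): not NE [P1→C gives 11>4]
(B,Q): not NE [P2→P gives 4>2]
(C,P): NE
(C,Q): not NE [P2→P gives 5>1]
(D,P): not NE [P1→C gives 11>9]
(D,Q): not NE [P1→C gives 8>1; P2→P gives 9>2]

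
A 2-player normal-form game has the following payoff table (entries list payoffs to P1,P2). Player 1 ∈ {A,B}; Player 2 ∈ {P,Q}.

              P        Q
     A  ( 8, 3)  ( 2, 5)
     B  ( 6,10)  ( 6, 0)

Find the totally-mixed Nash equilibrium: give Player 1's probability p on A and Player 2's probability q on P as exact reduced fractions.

P1 mixes 5/6 on A; P2 mixes 2/3 on P

P1 indiff ⇒ q·8+(1-q)·2 = q·6+(1-q)·6 ⇒ q(2) = (1-q)(4) ⇒ q = 2/3
P2 indiff ⇒ p·3+(1-p)·10 = p·5+(1-p)·0 ⇒ p(-2) = (1-p)(-10) ⇒ p = 5/6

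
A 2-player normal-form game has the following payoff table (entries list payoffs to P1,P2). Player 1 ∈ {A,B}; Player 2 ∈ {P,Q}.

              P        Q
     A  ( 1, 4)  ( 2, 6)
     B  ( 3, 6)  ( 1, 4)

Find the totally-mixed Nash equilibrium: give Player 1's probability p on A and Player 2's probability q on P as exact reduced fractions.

(p,q) = (1/2, 1/3)

P1 indiff ⇒ q·1+(1-q)·2 = q·3+(1-q)·1 ⇒ q(-2) = (1-q)(-1) ⇒ q = 1/3
P2 indiff ⇒ p·4+(1-p)·6 = p·6+(1-p)·4 ⇒ p(-2) = (1-p)(-2) ⇒ p = 1/2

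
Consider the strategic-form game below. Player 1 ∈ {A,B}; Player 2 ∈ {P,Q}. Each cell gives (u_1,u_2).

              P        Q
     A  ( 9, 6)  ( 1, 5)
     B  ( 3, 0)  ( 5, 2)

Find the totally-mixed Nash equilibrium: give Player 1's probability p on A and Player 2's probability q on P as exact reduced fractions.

(p,q) = (2/3, 2/5)

P1 indiff ⇒ q·9+(1-q)·1 = q·3+(1-q)·5 ⇒ q(6) = (1-q)(4) ⇒ q = 2/5
P2 indiff ⇒ p·6+(1-p)·0 = p·5+(1-p)·2 ⇒ p(1) = (1-p)(2) ⇒ p = 2/3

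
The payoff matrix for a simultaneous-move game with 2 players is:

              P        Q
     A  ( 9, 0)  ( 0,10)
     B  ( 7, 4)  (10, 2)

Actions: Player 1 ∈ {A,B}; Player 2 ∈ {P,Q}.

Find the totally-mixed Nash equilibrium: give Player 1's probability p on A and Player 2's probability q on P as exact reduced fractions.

p=1/6, q=5/6

P1 indiff ⇒ q·9+(1-q)·0 = q·7+(1-q)·10 ⇒ q(2) = (1-q)(10) ⇒ q = 5/6
P2 indiff ⇒ p·0+(1-p)·4 = p·10+(1-p)·2 ⇒ p(-10) = (1-p)(-2) ⇒ p = 1/6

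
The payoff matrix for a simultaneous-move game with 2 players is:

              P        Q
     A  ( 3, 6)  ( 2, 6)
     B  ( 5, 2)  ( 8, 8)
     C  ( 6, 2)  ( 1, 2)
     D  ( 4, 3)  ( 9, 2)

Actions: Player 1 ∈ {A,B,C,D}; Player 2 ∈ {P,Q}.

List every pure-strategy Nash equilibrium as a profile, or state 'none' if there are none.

NE set: (C,P)

(A,P): not NE [P1→C gives 6>3]
(A,Q): not NE [P1→D gives 9>2]
(B,P): not NE [P1→C gives 6>5; P2→Q gives 8>2]
(B,Q): not NE [P1→D gives 9>8]
(C,P): NE
(C,Q): not NE [P1→D gives 9>1]
(D,P): not NE [P1→C gives 6>4]
(D,Q): not NE [P2→P gives 3>2]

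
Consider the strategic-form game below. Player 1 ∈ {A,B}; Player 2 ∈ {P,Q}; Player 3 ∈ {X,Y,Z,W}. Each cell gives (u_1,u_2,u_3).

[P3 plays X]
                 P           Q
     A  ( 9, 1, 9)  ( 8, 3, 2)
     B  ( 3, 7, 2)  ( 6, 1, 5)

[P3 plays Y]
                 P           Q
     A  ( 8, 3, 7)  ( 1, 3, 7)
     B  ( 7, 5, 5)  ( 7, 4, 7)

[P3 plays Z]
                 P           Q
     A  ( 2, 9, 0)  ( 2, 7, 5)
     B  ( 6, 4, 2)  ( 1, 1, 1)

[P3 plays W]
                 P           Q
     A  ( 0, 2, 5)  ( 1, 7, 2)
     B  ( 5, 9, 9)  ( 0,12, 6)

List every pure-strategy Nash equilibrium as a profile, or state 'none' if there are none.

PSNE: ∅

(A,P,X): not NE [P2→Q gives 3>1]
(A,P,Y): not NE [P3→X gives 9>7]
(A,P,Z): not NE [P1→B gives 6>2; P3→X gives 9>0]
(A,P,W): not NE [P1→B gives 5>0; P2→Q gives 7>2; P3→X gives 9>5]
(A,Q,X): not NE [P3→Y gives 7>2]
(A,Q,Y): not NE [P1→B gives 7>1]
(A,Q,Z): not NE [P2→P gives 9>7; P3→Y gives 7>5]
(A,Q,W): not NE [P3→Y gives 7>2]
(B,P,X): not NE [P1→A gives 9>3; P3→W gives 9>2]
(B,P,Y): not NE [P1→A gives 8>7; P3→W gives 9>5]
(B,P,Z): not NE [P3→W gives 9>2]
(B,P,W): not NE [P2→Q gives 12>9]
(B,Q,X): not NE [P1→A gives 8>6; P2→P gives 7>1; P3→Y gives 7>5]
(B,Q,Y): not NE [P2→P gives 5>4]
(B,Q,Z): not NE [P1→A gives 2>1; P2→P gives 4>1; P3→Y gives 7>1]
(B,Q,W): not NE [P1→A gives 1>0; P3→Y gives 7>6]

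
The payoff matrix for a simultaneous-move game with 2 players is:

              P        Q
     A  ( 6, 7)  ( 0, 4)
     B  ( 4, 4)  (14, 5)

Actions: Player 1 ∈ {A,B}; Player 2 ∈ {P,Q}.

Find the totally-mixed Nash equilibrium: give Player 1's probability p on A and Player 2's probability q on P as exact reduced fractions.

p=1/4, q=7/8

P1 indiff ⇒ q·6+(1-q)·0 = q·4+(1-q)·14 ⇒ q(2) = (1-q)(14) ⇒ q = 7/8
P2 indiff ⇒ p·7+(1-p)·4 = p·4+(1-p)·5 ⇒ p(3) = (1-p)(1) ⇒ p = 1/4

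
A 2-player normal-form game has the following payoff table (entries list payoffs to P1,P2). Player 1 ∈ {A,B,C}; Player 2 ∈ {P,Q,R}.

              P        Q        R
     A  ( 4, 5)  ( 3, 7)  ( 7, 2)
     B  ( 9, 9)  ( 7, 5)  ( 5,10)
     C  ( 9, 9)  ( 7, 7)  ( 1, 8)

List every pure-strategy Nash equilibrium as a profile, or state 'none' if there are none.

(A,P): not NE [P1→C gives 9>4; P2→Q gives 7>5]
(A,Q): not NE [P1→C gives 7>3]
(A,R): not NE [P2→Q gives 7>2]
(B,P): not NE [P2→R gives 10>9]
(B,Q): not NE [P2→R gives 10>5]
(B,R): not NE [P1→A gives 7>5]
(C,P): NE
(C,Q): not NE [P2→P gives 9>7]
(C,R): not NE [P1→A gives 7>1; P2→P gives 9>8]

Nash profiles: (C,P)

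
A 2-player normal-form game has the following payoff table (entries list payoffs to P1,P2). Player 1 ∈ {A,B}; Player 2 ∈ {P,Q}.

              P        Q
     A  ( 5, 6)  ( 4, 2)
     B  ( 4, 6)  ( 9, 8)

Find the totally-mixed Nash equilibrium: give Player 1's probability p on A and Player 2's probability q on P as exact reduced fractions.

p=1/3, q=5/6

P1 indiff ⇒ q·5+(1-q)·4 = q·4+(1-q)·9 ⇒ q(1) = (1-q)(5) ⇒ q = 5/6
P2 indiff ⇒ p·6+(1-p)·6 = p·2+(1-p)·8 ⇒ p(4) = (1-p)(2) ⇒ p = 1/3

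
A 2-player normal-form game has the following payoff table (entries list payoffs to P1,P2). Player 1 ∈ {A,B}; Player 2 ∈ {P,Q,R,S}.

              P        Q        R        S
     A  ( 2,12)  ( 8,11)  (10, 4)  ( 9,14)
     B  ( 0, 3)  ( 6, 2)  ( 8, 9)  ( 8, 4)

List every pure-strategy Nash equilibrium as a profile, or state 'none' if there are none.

(A,P): not NE [P2→S gives 14>12]
(A,Q): not NE [P2→S gives 14>11]
(A,R): not NE [P2→S gives 14>4]
(A,S): NE
(B,P): not NE [P1→A gives 2>0; P2→R gives 9>3]
(B,Q): not NE [P1→A gives 8>6; P2→R gives 9>2]
(B,R): not NE [P1→A gives 10>8]
(B,S): not NE [P1→A gives 9>8; P2→R gives 9>4]

PSNE = {(A,S)}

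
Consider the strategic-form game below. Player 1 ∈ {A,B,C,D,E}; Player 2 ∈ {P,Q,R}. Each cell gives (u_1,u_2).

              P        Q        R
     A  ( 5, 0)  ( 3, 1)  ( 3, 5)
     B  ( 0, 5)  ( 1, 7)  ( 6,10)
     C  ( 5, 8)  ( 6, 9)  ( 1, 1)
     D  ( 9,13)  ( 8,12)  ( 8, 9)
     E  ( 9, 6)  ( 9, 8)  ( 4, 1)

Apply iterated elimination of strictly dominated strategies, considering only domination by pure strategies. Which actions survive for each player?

P1 drop A (D beats it: P:9>5 Q:8>3 R:8>3)
P1 drop B (D beats it: P:9>0 Q:8>1 R:8>6)
P1 drop C (D beats it: P:9>5 Q:8>6 R:8>1)
P2 drop R (P beats it: D:13>9 E:6>1)
P1→{D,E} P2→{P,Q}

Remaining: P1:{D,E} P2:{P,Q}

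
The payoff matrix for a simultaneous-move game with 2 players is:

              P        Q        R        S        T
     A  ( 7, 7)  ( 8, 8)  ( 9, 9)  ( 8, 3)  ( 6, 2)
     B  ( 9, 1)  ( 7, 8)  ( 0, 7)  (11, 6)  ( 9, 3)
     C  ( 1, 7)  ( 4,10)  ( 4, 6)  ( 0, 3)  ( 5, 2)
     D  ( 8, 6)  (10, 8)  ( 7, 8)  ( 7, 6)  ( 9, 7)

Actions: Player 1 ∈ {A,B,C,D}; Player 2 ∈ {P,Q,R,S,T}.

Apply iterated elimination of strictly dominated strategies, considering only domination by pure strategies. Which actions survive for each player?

Survivors P1:{A,D} P2:{Q,R}

P1 drop C (A beats it: P:7>1 Q:8>4 R:9>4 S:8>0 T:6>5)
P2 drop P (Q beats it: A:8>7 B:8>1 D:8>6)
P2 drop S (Q beats it: A:8>3 B:8>6 D:8>6)
P2 drop T (Q beats it: A:8>2 B:8>3 D:8>7)
P1 drop B (A beats it: Q:8>7 R:9>0)
P1→{A,D} P2→{Q,R}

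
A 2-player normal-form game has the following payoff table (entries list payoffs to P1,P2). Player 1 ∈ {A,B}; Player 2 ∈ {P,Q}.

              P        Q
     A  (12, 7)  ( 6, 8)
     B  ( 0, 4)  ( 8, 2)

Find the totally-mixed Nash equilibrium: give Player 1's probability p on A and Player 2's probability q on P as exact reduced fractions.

P1 indiff ⇒ q·12+(1-q)·6 = q·0+(1-q)·8 ⇒ q(12) = (1-q)(2) ⇒ q = 1/7
P2 indiff ⇒ p·7+(1-p)·4 = p·8+(1-p)·2 ⇒ p(-1) = (1-p)(-2) ⇒ p = 2/3

p=2/3, q=1/7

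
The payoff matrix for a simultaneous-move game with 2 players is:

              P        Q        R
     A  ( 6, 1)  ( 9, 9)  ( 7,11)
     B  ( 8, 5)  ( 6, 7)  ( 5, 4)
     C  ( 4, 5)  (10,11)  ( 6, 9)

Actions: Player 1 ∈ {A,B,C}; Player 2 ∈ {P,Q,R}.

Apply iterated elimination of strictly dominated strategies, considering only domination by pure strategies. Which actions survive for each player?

P2 drop P (Q beats it: A:9>1 B:7>5 C:11>5)
P1 drop B (A beats it: Q:9>6 R:7>5)
P1→{A,C} P2→{Q,R}

IESDS → P1:{A,C} P2:{Q,R}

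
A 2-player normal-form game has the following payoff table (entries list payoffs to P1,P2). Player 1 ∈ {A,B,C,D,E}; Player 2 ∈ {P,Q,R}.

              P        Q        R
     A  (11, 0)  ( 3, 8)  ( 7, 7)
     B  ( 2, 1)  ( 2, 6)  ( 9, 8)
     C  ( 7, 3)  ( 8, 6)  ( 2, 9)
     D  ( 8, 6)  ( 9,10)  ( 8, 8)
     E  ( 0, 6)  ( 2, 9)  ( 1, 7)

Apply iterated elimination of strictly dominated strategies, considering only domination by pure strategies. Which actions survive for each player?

P1 drop C (D beats it: P:8>7 Q:9>8 R:8>2)
P1 drop E (A beats it: P:11>0 Q:3>2 R:7>1)
P2 drop P (Q beats it: A:8>0 B:6>1 D:10>6)
P1 drop A (D beats it: Q:9>3 R:8>7)
P1→{B,D} P2→{Q,R}

IESDS → P1:{B,D} P2:{Q,R}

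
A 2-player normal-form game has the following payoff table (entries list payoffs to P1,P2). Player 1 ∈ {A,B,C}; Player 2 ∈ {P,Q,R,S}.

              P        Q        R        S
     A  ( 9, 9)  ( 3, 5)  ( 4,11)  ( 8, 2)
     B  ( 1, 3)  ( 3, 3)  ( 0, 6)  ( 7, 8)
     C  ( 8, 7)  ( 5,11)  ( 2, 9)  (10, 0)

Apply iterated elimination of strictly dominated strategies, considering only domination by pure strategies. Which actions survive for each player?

Remaining: P1:{A,C} P2:{Q,R}

P1 drop B (C beats it: P:8>1 Q:5>3 R:2>0 S:10>7)
P2 drop P (R beats it: A:11>9 C:9>7)
P2 drop S (Q beats it: A:5>2 C:11>0)
P1→{A,C} P2→{Q,R}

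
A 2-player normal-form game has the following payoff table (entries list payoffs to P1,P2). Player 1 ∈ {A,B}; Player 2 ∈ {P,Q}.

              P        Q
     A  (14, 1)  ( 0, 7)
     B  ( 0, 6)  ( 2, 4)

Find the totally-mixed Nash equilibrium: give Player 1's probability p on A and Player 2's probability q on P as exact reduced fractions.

P1 indiff ⇒ q·14+(1-q)·0 = q·0+(1-q)·2 ⇒ q(14) = (1-q)(2) ⇒ q = 1/8
P2 indiff ⇒ p·1+(1-p)·6 = p·7+(1-p)·4 ⇒ p(-6) = (1-p)(-2) ⇒ p = 1/4

P1 mixes 1/4 on A; P2 mixes 1/8 on P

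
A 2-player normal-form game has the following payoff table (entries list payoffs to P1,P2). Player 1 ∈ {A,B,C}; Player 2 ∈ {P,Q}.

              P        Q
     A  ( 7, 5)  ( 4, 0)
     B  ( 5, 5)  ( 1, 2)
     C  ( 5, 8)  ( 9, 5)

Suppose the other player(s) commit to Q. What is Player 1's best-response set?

BR_1 = {C}

u_1(A vs Q) = 4
u_1(B vs Q) = 1
u_1(C vs Q) = 9
max payoff 9 at {C}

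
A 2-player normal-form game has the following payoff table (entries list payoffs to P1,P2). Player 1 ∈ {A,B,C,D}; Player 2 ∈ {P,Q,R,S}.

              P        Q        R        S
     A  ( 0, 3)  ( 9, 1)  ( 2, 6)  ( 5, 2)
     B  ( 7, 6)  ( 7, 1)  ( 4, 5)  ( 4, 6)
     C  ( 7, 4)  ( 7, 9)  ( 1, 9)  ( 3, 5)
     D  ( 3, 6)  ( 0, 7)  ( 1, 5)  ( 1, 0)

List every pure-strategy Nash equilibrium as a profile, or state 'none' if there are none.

(A,P): not NE [P1→C gives 7>0; P2→R gives 6>3]
(A,Q): not NE [P2→R gives 6>1]
(A,R): not NE [P1→B gives 4>2]
(A,S): not NE [P2→R gives 6>2]
(B,P): NE
(B,Q): not NE [P1→A gives 9>7; P2→S gives 6>1]
(B,R): not NE [P2→S gives 6>5]
(B,S): not NE [P1→A gives 5>4]
(C,P): not NE [P2→R gives 9>4]
(C,Q): not NE [P1→A gives 9>7]
(C,R): not NE [P1→B gives 4>1]
(C,S): not NE [P1→A gives 5>3; P2→R gives 9>5]
(D,P): not NE [P1→C gives 7>3; P2→Q gives 7>6]
(D,Q): not NE [P1→A gives 9>0]
(D,R): not NE [P1→B gives 4>1; P2→Q gives 7>5]
(D,S): not NE [P1→A gives 5>1; P2→Q gives 7>0]

PSNE = {(B,P)}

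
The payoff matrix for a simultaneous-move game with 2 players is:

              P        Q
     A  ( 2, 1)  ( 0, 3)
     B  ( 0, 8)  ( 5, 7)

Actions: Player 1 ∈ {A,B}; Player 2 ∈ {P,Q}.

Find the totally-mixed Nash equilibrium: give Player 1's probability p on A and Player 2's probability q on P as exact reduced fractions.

P1 indiff ⇒ q·2+(1-q)·0 = q·0+(1-q)·5 ⇒ q(2) = (1-q)(5) ⇒ q = 5/7
P2 indiff ⇒ p·1+(1-p)·8 = p·3+(1-p)·7 ⇒ p(-2) = (1-p)(-1) ⇒ p = 1/3

p=1/3, q=5/7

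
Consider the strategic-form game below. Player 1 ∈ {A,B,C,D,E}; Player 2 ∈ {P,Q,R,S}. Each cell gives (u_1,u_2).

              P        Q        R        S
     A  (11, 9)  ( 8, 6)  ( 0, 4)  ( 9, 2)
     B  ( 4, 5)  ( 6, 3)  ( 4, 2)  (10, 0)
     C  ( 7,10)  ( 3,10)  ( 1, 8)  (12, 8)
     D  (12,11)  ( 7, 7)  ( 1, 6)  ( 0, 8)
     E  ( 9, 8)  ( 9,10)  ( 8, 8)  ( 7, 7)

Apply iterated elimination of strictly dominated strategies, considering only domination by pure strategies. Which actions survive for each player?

Remaining: P1:{A,D,E} P2:{P,Q}

P2 drop R (Q beats it: A:6>4 B:3>2 C:10>8 D:7>6 E:10>8)
P2 drop S (P beats it: A:9>2 B:5>0 C:10>8 D:11>8 E:8>7)
P1 drop B (A beats it: P:11>4 Q:8>6)
P1 drop C (A beats it: P:11>7 Q:8>3)
P1→{A,D,E} P2→{P,Q}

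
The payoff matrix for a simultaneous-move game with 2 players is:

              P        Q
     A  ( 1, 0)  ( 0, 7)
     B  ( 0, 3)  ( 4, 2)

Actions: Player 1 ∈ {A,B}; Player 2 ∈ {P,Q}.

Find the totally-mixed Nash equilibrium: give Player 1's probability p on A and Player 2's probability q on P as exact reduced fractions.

P1 mixes 1/8 on A; P2 mixes 4/5 on P

P1 indiff ⇒ q·1+(1-q)·0 = q·0+(1-q)·4 ⇒ q(1) = (1-q)(4) ⇒ q = 4/5
P2 indiff ⇒ p·0+(1-p)·3 = p·7+(1-p)·2 ⇒ p(-7) = (1-p)(-1) ⇒ p = 1/8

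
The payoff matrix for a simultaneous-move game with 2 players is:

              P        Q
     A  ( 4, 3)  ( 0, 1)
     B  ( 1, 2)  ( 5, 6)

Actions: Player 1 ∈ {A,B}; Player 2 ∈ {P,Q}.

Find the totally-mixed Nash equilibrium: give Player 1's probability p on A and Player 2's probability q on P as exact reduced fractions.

p=2/3, q=5/8

P1 indiff ⇒ q·4+(1-q)·0 = q·1+(1-q)·5 ⇒ q(3) = (1-q)(5) ⇒ q = 5/8
P2 indiff ⇒ p·3+(1-p)·2 = p·1+(1-p)·6 ⇒ p(2) = (1-p)(4) ⇒ p = 2/3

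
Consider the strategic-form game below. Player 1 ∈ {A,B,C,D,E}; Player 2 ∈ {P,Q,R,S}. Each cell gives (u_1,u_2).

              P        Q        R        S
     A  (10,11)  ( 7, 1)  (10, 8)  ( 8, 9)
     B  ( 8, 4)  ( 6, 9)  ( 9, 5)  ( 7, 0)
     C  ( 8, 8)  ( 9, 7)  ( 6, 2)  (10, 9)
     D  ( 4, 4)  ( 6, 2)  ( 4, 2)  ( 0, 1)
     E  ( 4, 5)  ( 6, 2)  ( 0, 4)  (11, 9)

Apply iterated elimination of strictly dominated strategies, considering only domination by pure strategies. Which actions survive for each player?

P1 drop B (A beats it: P:10>8 Q:7>6 R:10>9 S:8>7)
P1 drop D (A beats it: P:10>4 Q:7>6 R:10>4 S:8>0)
P2 drop Q (P beats it: A:11>1 C:8>7 E:5>2)
P2 drop R (P beats it: A:11>8 C:8>2 E:5>4)
P1→{A,C,E} P2→{P,S}

IESDS → P1:{A,C,E} P2:{P,S}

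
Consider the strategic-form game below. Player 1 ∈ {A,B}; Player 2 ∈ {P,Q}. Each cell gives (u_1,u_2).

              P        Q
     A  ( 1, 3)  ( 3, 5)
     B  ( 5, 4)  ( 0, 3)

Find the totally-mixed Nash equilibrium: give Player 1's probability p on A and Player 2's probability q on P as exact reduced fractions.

P1 indiff ⇒ q·1+(1-q)·3 = q·5+(1-q)·0 ⇒ q(-4) = (1-q)(-3) ⇒ q = 3/7
P2 indiff ⇒ p·3+(1-p)·4 = p·5+(1-p)·3 ⇒ p(-2) = (1-p)(-1) ⇒ p = 1/3

P1 mixes 1/3 on A; P2 mixes 3/7 on P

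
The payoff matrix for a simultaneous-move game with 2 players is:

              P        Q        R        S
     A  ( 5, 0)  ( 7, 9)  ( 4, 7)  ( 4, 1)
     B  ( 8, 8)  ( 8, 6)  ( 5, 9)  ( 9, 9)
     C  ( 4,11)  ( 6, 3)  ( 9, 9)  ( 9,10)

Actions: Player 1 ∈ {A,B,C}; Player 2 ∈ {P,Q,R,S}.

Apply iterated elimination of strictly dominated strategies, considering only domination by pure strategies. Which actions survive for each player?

Survivors P1:{B,C} P2:{P,R,S}

P1 drop A (B beats it: P:8>5 Q:8>7 R:5>4 S:9>4)
P2 drop Q (P beats it: B:8>6 C:11>3)
P1→{B,C} P2→{P,R,S}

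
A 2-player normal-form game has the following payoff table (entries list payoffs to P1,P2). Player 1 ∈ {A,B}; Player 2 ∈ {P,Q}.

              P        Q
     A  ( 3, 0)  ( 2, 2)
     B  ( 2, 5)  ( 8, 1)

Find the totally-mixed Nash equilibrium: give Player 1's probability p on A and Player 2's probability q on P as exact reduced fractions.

p=2/3, q=6/7

P1 indiff ⇒ q·3+(1-q)·2 = q·2+(1-q)·8 ⇒ q(1) = (1-q)(6) ⇒ q = 6/7
P2 indiff ⇒ p·0+(1-p)·5 = p·2+(1-p)·1 ⇒ p(-2) = (1-p)(-4) ⇒ p = 2/3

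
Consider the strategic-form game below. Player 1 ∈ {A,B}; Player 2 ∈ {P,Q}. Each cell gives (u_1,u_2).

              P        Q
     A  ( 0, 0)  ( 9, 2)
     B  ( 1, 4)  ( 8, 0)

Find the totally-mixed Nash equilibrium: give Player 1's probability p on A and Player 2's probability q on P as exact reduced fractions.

P1 indiff ⇒ q·0+(1-q)·9 = q·1+(1-q)·8 ⇒ q(-1) = (1-q)(-1) ⇒ q = 1/2
P2 indiff ⇒ p·0+(1-p)·4 = p·2+(1-p)·0 ⇒ p(-2) = (1-p)(-4) ⇒ p = 2/3

p=2/3, q=1/2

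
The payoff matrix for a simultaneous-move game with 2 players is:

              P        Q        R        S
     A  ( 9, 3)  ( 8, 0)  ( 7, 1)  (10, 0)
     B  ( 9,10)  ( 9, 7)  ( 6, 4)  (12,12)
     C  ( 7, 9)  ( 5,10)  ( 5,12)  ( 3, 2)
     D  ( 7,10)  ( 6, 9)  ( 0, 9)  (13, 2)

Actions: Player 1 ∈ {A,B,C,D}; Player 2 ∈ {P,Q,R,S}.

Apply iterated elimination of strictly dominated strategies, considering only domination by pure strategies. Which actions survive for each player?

P1 drop C (A beats it: P:9>7 Q:8>5 R:7>5 S:10>3)
P2 drop Q (P beats it: A:3>0 B:10>7 D:10>9)
P2 drop R (P beats it: A:3>1 B:10>4 D:10>9)
P1→{A,B,D} P2→{P,S}

Survivors P1:{A,B,D} P2:{P,S}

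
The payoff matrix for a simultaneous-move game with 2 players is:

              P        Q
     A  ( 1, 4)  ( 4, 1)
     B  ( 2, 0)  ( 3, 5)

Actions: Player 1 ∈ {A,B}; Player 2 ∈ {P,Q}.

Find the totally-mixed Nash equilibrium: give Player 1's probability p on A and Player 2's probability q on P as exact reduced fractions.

P1 indiff ⇒ q·1+(1-q)·4 = q·2+(1-q)·3 ⇒ q(-1) = (1-q)(-1) ⇒ q = 1/2
P2 indiff ⇒ p·4+(1-p)·0 = p·1+(1-p)·5 ⇒ p(3) = (1-p)(5) ⇒ p = 5/8

(p,q) = (5/8, 1/2)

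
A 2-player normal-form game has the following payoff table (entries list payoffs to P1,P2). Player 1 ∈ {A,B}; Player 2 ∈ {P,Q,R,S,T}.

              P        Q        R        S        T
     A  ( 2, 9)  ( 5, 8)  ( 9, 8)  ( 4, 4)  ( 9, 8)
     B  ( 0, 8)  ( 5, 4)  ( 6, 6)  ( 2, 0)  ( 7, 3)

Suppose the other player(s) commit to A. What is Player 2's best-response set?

u_2(P vs A) = 9
u_2(Q vs A) = 8
u_2(R vs A) = 8
u_2(S vs A) = 4
u_2(T vs A) = 8
max payoff 9 at {P}

BR_2 = {P}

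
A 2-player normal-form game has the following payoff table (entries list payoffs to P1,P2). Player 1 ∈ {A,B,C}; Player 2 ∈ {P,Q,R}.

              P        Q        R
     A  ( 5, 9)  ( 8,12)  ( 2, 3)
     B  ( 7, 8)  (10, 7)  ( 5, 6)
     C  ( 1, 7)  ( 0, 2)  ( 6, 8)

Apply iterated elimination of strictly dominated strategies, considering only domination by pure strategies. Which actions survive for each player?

P1 drop A (B beats it: P:7>5 Q:10>8 R:5>2)
P2 drop Q (P beats it: B:8>7 C:7>2)
P1→{B,C} P2→{P,R}

IESDS → P1:{B,C} P2:{P,R}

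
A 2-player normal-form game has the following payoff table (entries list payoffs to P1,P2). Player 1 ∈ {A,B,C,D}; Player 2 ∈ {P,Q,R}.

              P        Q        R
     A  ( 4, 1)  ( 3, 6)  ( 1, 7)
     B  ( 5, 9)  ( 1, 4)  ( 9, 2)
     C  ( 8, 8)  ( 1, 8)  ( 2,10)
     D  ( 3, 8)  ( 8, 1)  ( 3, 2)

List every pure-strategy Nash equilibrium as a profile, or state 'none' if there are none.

No pure NE.

(A,P): not NE [P1→C gives 8>4; P2→R gives 7>1]
(A,Q): not NE [P1→D gives 8>3; P2→R gives 7>6]
(A,R): not NE [P1→B gives 9>1]
(B,P): not NE [P1→C gives 8>5]
(B,Q): not NE [P1→D gives 8>1; P2→P gives 9>4]
(B,R): not NE [P2→P gives 9>2]
(C,P): not NE [P2→R gives 10>8]
(C,Q): not NE [P1→D gives 8>1; P2→R gives 10>8]
(C,R): not NE [P1→B gives 9>2]
(D,P): not NE [P1→C gives 8>3]
(D,Q): not NE [P2→P gives 8>1]
(D,R): not NE [P1→B gives 9>3; P2→P gives 8>2]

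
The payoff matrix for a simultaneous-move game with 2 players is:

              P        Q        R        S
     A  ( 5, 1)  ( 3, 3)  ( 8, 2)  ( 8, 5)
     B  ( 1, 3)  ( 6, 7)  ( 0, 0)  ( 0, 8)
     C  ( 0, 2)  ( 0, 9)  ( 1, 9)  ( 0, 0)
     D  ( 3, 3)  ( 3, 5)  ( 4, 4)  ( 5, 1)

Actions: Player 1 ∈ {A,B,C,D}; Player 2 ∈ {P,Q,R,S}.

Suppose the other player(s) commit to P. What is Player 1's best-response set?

P1 best: {A}

u_1(A vs P) = 5
u_1(B vs P) = 1
u_1(C vs P) = 0
u_1(D vs P) = 3
max payoff 5 at {A}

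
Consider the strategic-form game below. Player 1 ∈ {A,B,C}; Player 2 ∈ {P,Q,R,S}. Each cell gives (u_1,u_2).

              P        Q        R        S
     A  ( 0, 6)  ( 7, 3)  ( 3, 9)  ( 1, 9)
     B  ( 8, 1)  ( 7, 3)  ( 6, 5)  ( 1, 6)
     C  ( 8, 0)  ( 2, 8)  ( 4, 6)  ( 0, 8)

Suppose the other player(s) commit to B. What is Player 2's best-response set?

argmax u_2 = {S}

u_2(P vs B) = 1
u_2(Q vs B) = 3
u_2(R vs B) = 5
u_2(S vs B) = 6
max payoff 6 at {S}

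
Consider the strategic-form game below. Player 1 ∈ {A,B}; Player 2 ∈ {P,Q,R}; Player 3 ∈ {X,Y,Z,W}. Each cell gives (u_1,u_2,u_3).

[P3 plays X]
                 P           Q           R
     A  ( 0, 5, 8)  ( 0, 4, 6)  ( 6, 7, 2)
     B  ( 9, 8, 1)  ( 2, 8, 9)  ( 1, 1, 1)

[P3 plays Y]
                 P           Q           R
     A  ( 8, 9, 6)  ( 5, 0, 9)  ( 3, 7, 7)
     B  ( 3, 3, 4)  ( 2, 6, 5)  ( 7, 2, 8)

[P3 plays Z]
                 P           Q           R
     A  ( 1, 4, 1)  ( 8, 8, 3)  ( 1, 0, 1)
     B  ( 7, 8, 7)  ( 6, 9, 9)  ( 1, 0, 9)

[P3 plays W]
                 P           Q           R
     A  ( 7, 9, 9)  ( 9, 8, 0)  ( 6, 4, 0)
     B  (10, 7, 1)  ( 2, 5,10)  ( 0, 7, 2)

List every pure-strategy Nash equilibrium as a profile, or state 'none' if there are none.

(A,P,X): not NE [P1→B gives 9>0; P2→R gives 7>5; P3→W gives 9>8]
(A,P,Y): not NE [P3→W gives 9>6]
(A,P,Z): not NE [P1→B gives 7>1; P2→Q gives 8>4; P3→W gives 9>1]
(A,P,W): not NE [P1→B gives 10>7]
(A,Q,X): not NE [P1→B gives 2>0; P2→R gives 7>4; P3→Y gives 9>6]
(A,Q,Y): not NE [P2→P gives 9>0]
(A,Q,Z): not NE [P3→Y gives 9>3]
(A,Q,W): not NE [P2→P gives 9>8; P3→Y gives 9>0]
(A,R,X): not NE [P3→Y gives 7>2]
(A,R,Y): not NE [P1→B gives 7>3; P2→P gives 9>7]
(A,R,Z): not NE [P2→Q gives 8>0; P3→Y gives 7>1]
(A,R,W): not NE [P2→P gives 9>4; P3→Y gives 7>0]
(B,P,X): not NE [P3→Z gives 7>1]
(B,P,Y): not NE [P1→A gives 8>3; P2→Q gives 6>3; P3→Z gives 7>4]
(B,P,Z): not NE [P2→Q gives 9>8]
(B,P,W): not NE [P3→Z gives 7>1]
(B,Q,X): not NE [P3→W gives 10>9]
(B,Q,Y): not NE [P1→A gives 5>2; P3→W gives 10>5]
(B,Q,Z): not NE [P1→A gives 8>6; P3→W gives 10>9]
(B,Q,W): not NE [P1→A gives 9>2; P2→R gives 7>5]
(B,R,X): not NE [P1→A gives 6>1; P2→Q gives 8>1; P3→Z gives 9>1]
(B,R,Y): not NE [P2→Q gives 6>2; P3→Z gives 9>8]
(B,R,Z): not NE [P2→Q gives 9>0]
(B,R,W): not NE [P1→A gives 6>0; P3→Z gives 9>2]

Equilibria: none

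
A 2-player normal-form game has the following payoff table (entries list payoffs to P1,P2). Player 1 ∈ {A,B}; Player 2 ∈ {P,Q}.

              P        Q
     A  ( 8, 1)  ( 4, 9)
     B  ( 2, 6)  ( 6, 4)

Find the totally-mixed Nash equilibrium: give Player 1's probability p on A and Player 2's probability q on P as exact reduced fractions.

P1 indiff ⇒ q·8+(1-q)·4 = q·2+(1-q)·6 ⇒ q(6) = (1-q)(2) ⇒ q = 1/4
P2 indiff ⇒ p·1+(1-p)·6 = p·9+(1-p)·4 ⇒ p(-8) = (1-p)(-2) ⇒ p = 1/5

p=1/5, q=1/4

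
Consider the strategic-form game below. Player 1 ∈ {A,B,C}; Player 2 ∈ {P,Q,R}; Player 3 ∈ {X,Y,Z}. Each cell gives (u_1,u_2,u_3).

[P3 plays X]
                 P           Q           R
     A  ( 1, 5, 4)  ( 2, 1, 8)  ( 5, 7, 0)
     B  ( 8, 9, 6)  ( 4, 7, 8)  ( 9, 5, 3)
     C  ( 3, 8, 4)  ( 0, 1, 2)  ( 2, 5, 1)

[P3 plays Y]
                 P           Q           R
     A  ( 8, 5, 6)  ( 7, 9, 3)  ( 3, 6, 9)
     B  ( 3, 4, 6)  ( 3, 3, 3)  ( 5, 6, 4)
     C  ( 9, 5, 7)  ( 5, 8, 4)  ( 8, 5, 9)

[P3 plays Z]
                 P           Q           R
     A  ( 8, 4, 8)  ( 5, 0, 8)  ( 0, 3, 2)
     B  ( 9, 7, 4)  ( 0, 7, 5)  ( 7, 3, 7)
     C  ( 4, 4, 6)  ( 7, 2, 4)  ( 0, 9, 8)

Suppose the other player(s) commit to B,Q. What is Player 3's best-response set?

P3 best: {X}

u_3(X vs B,Q) = 8
u_3(Y vs B,Q) = 3
u_3(Z vs B,Q) = 5
max payoff 8 at {X}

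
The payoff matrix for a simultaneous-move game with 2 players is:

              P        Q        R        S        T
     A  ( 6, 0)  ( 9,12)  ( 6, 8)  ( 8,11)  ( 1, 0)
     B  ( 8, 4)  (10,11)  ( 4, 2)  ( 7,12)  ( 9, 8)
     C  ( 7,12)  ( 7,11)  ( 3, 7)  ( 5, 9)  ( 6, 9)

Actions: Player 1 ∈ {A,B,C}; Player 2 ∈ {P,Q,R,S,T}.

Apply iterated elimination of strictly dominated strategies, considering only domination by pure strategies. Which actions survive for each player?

IESDS → P1:{A,B} P2:{Q,S}

P1 drop C (B beats it: P:8>7 Q:10>7 R:4>3 S:7>5 T:9>6)
P2 drop P (Q beats it: A:12>0 B:11>4)
P2 drop R (Q beats it: A:12>8 B:11>2)
P2 drop T (Q beats it: A:12>0 B:11>8)
P1→{A,B} P2→{Q,S}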